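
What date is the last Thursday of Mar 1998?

The first Thursday of Mar 1998 is Mar 5.
Mar 1998 has 31 days. Adding weeks: 5, 12, 19, 26 — the last one ≤ 31 is the 26th.

Mar 26, 1998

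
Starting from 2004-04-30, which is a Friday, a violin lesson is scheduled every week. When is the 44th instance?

The 44th occurrence is 43 intervals after the first: 43 × 7 = 301 days after 2004-04-30.
April has 30 days — 0 days to the end of April leaves 301.
May has 31 days (270 left).
June has 30 days (240 left).
July has 31 days (209 left).
August has 31 days (178 left).
September has 30 days (148 left).
October has 31 days (117 left).
November has 30 days (87 left).
December has 31 days (56 left).
January has 31 days (25 left).
25 days into February → 2005-02-25.

2005-02-25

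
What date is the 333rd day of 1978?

November 29, 1978

January has 31 days (333 − 31 = 302 remain).
February has 28 days (302 − 28 = 274 remain).
March has 31 days (274 − 31 = 243 remain).
April has 30 days (243 − 30 = 213 remain).
May has 31 days (213 − 31 = 182 remain).
June has 30 days (182 − 30 = 152 remain).
July has 31 days (152 − 31 = 121 remain).
August has 31 days (121 − 31 = 90 remain).
September has 30 days (90 − 30 = 60 remain).
October has 31 days (60 − 31 = 29 remain).
29 into November → November 29.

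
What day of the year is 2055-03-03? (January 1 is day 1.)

Days in months before March: 31 + 28 = 59.
Plus 3 days into March → day 62.

62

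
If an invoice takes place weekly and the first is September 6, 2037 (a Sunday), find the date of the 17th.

December 27, 2037

The 17th occurrence is 16 intervals after the first: 16 × 7 = 112 days after September 6, 2037.
September has 30 days — 24 days to the end of September leaves 88.
October has 31 days (57 left).
November has 30 days (27 left).
27 days into December → December 27, 2037.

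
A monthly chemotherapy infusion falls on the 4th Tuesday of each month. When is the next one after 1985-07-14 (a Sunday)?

1985-07-23

July 1985 starts on a Monday; its first Tuesday is the 2nd, so the 4th Tuesday is the 23rd — 1985-07-23.
1985-07-23 is after 1985-07-14, so that is the next one.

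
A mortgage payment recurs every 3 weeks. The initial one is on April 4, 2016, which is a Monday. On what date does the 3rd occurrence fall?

May 16, 2016

The 3rd occurrence is 2 intervals after the first: 2 × 21 = 42 days after April 4, 2016.
April has 30 days — 26 days to the end of April leaves 16.
16 days into May → May 16, 2016.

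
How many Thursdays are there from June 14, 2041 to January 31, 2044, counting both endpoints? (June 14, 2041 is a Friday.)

137

June 14, 2041 is a Friday; the first Thursday on or after it is June 20, 2041 (6 days later).
From June 20, 2041 to January 31, 2044: 194 + 365 + 365 + 31 = 955 days (rest of 2041, 2042, 2043, to January 31, 2044 in 2044).
955 ÷ 7 = 136 full weeks with remainder 3, so 136 more Thursdays after the first → 137.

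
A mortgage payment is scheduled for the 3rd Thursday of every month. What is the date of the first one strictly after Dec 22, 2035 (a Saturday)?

Dec 2035 starts on a Saturday; its first Thursday is the 6th, so the 3rd Thursday is the 20th — Dec 20, 2035.
That is not after Dec 22, 2035, so look at Jan 2036.
Jan 2036 starts on a Tuesday; its first Thursday is the 3rd, so the 3rd Thursday is the 17th — Jan 17, 2036.

Jan 17, 2036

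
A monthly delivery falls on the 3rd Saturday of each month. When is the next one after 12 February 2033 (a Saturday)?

February 2033 starts on a Tuesday; its first Saturday is the 5th, so the 3rd Saturday is the 19th — 19 February 2033.
19 February 2033 is after 12 February 2033, so that is the next one.

19 February 2033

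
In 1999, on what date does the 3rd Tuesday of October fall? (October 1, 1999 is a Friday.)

October 19, 1999

October 1999 begins on a Friday, so the first Tuesday is October 5 (4 days later).
The 3rd Tuesday is 2 weeks later: 5 + 14 = 19.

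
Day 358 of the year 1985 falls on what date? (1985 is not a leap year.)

Jan has 31 days (358 − 31 = 327 remain).
Feb has 28 days (327 − 28 = 299 remain).
Mar has 31 days (299 − 31 = 268 remain).
Apr has 30 days (268 − 30 = 238 remain).
May has 31 days (238 − 31 = 207 remain).
Jun has 30 days (207 − 30 = 177 remain).
Jul has 31 days (177 − 31 = 146 remain).
Aug has 31 days (146 − 31 = 115 remain).
Sep has 30 days (115 − 30 = 85 remain).
Oct has 31 days (85 − 31 = 54 remain).
Nov has 30 days (54 − 30 = 24 remain).
24 into Dec → Dec 24.

Dec 24, 1985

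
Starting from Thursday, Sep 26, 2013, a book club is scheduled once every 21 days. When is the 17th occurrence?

The 17th occurrence is 16 intervals after the first: 16 × 21 = 336 days after Sep 26, 2013.
Sep has 30 days — 4 days to the end of Sep leaves 332.
Oct has 31 days (301 left).
Nov has 30 days (271 left).
Dec has 31 days (240 left).
Jan has 31 days (209 left).
Feb has 28 days (181 left).
Mar has 31 days (150 left).
Apr has 30 days (120 left).
May has 31 days (89 left).
Jun has 30 days (59 left).
Jul has 31 days (28 left).
28 days into Aug → Aug 28, 2014.

Aug 28, 2014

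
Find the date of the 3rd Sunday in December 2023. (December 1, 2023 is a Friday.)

December 2023 begins on a Friday, so the first Sunday is December 3 (2 days later).
The 3rd Sunday is 2 weeks later: 3 + 14 = 17.

2023-12-17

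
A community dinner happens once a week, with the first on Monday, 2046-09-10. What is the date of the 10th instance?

The 10th occurrence is 9 intervals after the first: 9 × 7 = 63 days after 2046-09-10.
September has 30 days — 20 days to the end of September leaves 43.
October has 31 days (12 left).
12 days into November → 2046-11-12.

2046-11-12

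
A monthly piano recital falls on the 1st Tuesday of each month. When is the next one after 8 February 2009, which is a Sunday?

February 2009 starts on a Sunday, so its 1st Tuesday is 3 February 2009 (2 days in).
That is not after 8 February 2009, so look at March 2009.
March 2009 starts on a Sunday, so its 1st Tuesday is 3 March 2009 (2 days in).

3 March 2009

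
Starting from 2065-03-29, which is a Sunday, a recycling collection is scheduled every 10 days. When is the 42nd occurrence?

The 42nd occurrence is 41 intervals after the first: 41 × 10 = 410 days after 2065-03-29.
March has 31 days — 2 days to the end of March leaves 408.
From end of March to end of 2065 is 275 days (133 left).
January has 31 days (102 left).
February has 28 days (74 left).
March has 31 days (43 left).
April has 30 days (13 left).
13 days into May → 2066-05-13.

2066-05-13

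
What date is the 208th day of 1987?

July 27, 1987

January has 31 days (208 − 31 = 177 remain).
February has 28 days (177 − 28 = 149 remain).
March has 31 days (149 − 31 = 118 remain).
April has 30 days (118 − 30 = 88 remain).
May has 31 days (88 − 31 = 57 remain).
June has 30 days (57 − 30 = 27 remain).
27 into July → July 27.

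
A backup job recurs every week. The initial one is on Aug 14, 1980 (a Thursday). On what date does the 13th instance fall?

Nov 6, 1980

The 13th occurrence is 12 intervals after the first: 12 × 7 = 84 days after Aug 14, 1980.
Aug has 31 days — 17 days to the end of Aug leaves 67.
Sep has 30 days (37 left).
Oct has 31 days (6 left).
6 days into Nov → Nov 6, 1980.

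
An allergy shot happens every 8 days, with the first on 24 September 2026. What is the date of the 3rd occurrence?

10 October 2026

The 3rd occurrence is 2 intervals after the first: 2 × 8 = 16 days after 24 September 2026.
September has 30 days — 6 days to the end of September leaves 10.
10 days into October → 10 October 2026.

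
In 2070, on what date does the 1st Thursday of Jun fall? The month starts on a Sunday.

Jun 5, 2070

Jun 2070 begins on a Sunday, so the first Thursday is Jun 5 (4 days later).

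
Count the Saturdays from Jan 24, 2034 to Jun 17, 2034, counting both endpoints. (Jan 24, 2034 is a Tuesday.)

Jan 24, 2034 is a Tuesday; the first Saturday on or after it is Jan 28, 2034 (4 days later).
From Jan 28, 2034 to Jun 17, 2034: 3 + 28 + 31 + 30 + 31 + 17 = 140 days (rest of Jan, Feb, Mar, Apr, May, Jun).
140 ÷ 7 = 20 full weeks with remainder 0, so 20 more Saturdays after the first → 21.

21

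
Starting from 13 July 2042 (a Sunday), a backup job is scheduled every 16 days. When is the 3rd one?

The 3rd occurrence is 2 intervals after the first: 2 × 16 = 32 days after 13 July 2042.
July has 31 days — 18 days to the end of July leaves 14.
14 days into August → 14 August 2042.

14 August 2042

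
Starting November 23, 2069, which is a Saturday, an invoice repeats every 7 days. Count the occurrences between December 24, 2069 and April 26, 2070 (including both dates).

Occurrences land 7·i days after November 23, 2069 for i = 0, 1, 2, …
December 24, 2069 is 31 days after the start; 31 ÷ 7 = 4 remainder 3; since the remainder is 3, round up to i = 5. First occurrence in the window: #6 on December 28, 2069 (5×7 = 35 days in).
April 26, 2070 is 154 days after the start; 154 ÷ 7 = 22 remainder 0. Last occurrence in the window: #23 on April 26, 2070.
Occurrences #6 through #23: 18 in total.

18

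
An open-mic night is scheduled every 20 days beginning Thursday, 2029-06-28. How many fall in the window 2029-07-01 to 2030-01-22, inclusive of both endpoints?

Occurrences land 20·i days after 2029-06-28 for i = 0, 1, 2, …
2029-07-01 is 3 days after the start; 3 ÷ 20 = 0 remainder 3; since the remainder is 3, round up to i = 1. First occurrence in the window: #2 on 2029-07-18 (1×20 = 20 days in).
2030-01-22 is 208 days after the start; 208 ÷ 20 = 10 remainder 8. Last occurrence in the window: #11 on 2030-01-14.
Occurrences #2 through #11: 10 in total.

10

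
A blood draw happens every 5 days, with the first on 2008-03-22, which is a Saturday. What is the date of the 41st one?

The 41st occurrence is 40 intervals after the first: 40 × 5 = 200 days after 2008-03-22.
March has 31 days — 9 days to the end of March leaves 191.
April has 30 days (161 left).
May has 31 days (130 left).
June has 30 days (100 left).
July has 31 days (69 left).
August has 31 days (38 left).
September has 30 days (8 left).
8 days into October → 2008-10-08.

2008-10-08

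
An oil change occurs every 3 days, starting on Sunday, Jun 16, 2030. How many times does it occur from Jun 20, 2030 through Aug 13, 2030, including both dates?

18

Occurrences land 3·i days after Jun 16, 2030 for i = 0, 1, 2, …
Jun 20, 2030 is 4 days after the start; 4 ÷ 3 = 1 remainder 1; since the remainder is 1, round up to i = 2. First occurrence in the window: #3 on Jun 22, 2030 (2×3 = 6 days in).
Aug 13, 2030 is 58 days after the start; 58 ÷ 3 = 19 remainder 1. Last occurrence in the window: #20 on Aug 12, 2030.
Occurrences #3 through #20: 18 in total.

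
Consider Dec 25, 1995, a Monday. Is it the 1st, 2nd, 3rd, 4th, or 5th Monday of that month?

Day 25 falls in week ⌈25/7⌉ of the month.
Days 1–7 hold the 1st Monday, 8–14 the 2nd, 15–21 the 3rd, 22–28 the 4th, 29–31 the 5th.
25 is in the range for the 4th.

4th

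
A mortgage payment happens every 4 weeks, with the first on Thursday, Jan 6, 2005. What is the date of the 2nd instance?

The 2nd occurrence is 1 interval after the first: 1 × 28 = 28 days after Jan 6, 2005.
Jan has 31 days — 25 days to the end of Jan leaves 3.
3 days into Feb → Feb 3, 2005.

Feb 3, 2005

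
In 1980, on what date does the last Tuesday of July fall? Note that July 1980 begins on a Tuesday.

July 29, 1980

July 1980 begins on a Tuesday, so the first Tuesday is July 1.
July 1980 has 31 days. Adding weeks: 1, 8, 15, 22, 29 — the last one ≤ 31 is the 29th.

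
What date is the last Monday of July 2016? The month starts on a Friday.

25 July 2016

July 2016 begins on a Friday, so the first Monday is July 4 (3 days later).
July 2016 has 31 days. Adding weeks: 4, 11, 18, 25 — the last one ≤ 31 is the 25th.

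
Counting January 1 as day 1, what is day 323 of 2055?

19 November 2055

January has 31 days (323 − 31 = 292 remain).
February has 28 days (292 − 28 = 264 remain).
March has 31 days (264 − 31 = 233 remain).
April has 30 days (233 − 30 = 203 remain).
May has 31 days (203 − 31 = 172 remain).
June has 30 days (172 − 30 = 142 remain).
July has 31 days (142 − 31 = 111 remain).
August has 31 days (111 − 31 = 80 remain).
September has 30 days (80 − 30 = 50 remain).
October has 31 days (50 − 31 = 19 remain).
19 into November → November 19.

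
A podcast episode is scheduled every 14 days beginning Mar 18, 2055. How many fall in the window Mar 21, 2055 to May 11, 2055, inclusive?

3

Occurrences land 14·i days after Mar 18, 2055 for i = 0, 1, 2, …
Mar 21, 2055 is 3 days after the start; 3 ÷ 14 = 0 remainder 3; since the remainder is 3, round up to i = 1. First occurrence in the window: #2 on Apr 1, 2055 (1×14 = 14 days in).
May 11, 2055 is 54 days after the start; 54 ÷ 14 = 3 remainder 12. Last occurrence in the window: #4 on Apr 29, 2055.
Occurrences #2 through #4: 3 in total.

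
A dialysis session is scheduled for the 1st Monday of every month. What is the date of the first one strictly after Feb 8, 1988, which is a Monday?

Feb 1988 starts on a Monday, so its 1st Monday is Feb 1, 1988.
That is not after Feb 8, 1988, so look at Mar 1988.
Mar 1988 starts on a Tuesday, so its 1st Monday is Mar 7, 1988 (6 days in).

Mar 7, 1988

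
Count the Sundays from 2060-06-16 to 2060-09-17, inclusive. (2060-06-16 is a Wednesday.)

2060-06-16 is a Wednesday; the first Sunday on or after it is 2060-06-20 (4 days later).
From 2060-06-20 to 2060-09-17: 10 + 31 + 31 + 17 = 89 days (rest of June, July, August, September).
89 ÷ 7 = 12 full weeks with remainder 5, so 12 more Sundays after the first → 13.

13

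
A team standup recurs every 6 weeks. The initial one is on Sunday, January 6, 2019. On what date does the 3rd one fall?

The 3rd occurrence is 2 intervals after the first: 2 × 42 = 84 days after January 6, 2019.
January has 31 days — 25 days to the end of January leaves 59.
February has 28 days (31 left).
31 days into March → March 31, 2019.

March 31, 2019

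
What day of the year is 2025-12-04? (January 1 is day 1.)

Days in months before December: 31 + 28 + 31 + 30 + 31 + 30 + 31 + 31 + 30 + 31 + 30 = 334.
Plus 4 days into December → day 338.

338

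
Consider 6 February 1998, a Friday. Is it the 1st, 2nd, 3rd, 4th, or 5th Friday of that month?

1st

Day 6 falls in week ⌈6/7⌉ of the month.
Days 1–7 hold the 1st Friday, 8–14 the 2nd, 15–21 the 3rd, 22–28 the 4th, 29–31 the 5th.
6 is in the range for the 1st.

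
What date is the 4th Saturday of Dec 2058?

Dec 2058 begins on a Sunday, so the first Saturday is Dec 7 (6 days later).
The 4th Saturday is 3 weeks later: 7 + 21 = 28.

Dec 28, 2058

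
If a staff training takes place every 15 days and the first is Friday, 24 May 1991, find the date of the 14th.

5 December 1991

The 14th occurrence is 13 intervals after the first: 13 × 15 = 195 days after 24 May 1991.
May has 31 days — 7 days to the end of May leaves 188.
June has 30 days (158 left).
July has 31 days (127 left).
August has 31 days (96 left).
September has 30 days (66 left).
October has 31 days (35 left).
November has 30 days (5 left).
5 days into December → 5 December 1991.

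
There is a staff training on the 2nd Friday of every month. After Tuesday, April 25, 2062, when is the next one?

May 12, 2062

April 2062 starts on a Saturday; its first Friday is the 7th, so the 2nd Friday is the 14th — April 14, 2062.
That is not after April 25, 2062, so look at May 2062.
May 2062 starts on a Monday; its first Friday is the 5th, so the 2nd Friday is the 12th — May 12, 2062.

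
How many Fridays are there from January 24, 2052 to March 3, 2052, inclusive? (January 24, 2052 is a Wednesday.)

6

January 24, 2052 is a Wednesday; the first Friday on or after it is January 26, 2052 (2 days later).
From January 26, 2052 to March 3, 2052: 5 + 29 + 3 = 37 days (rest of January, February, March).
37 ÷ 7 = 5 full weeks with remainder 2, so 5 more Fridays after the first → 6.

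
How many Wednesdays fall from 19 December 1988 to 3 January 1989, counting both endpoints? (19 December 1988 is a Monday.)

19 December 1988 is a Monday; the first Wednesday on or after it is 21 December 1988 (2 days later).
From 21 December 1988 to 3 January 1989: 10 + 3 = 13 days (rest of December, January).
13 ÷ 7 = 1 full weeks with remainder 6, so 1 more Wednesdays after the first → 2.

2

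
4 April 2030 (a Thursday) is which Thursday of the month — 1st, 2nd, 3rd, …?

1st

Day 4 falls in week ⌈4/7⌉ of the month.
Days 1–7 hold the 1st Thursday, 8–14 the 2nd, 15–21 the 3rd, 22–28 the 4th, 29–31 the 5th.
4 is in the range for the 1st.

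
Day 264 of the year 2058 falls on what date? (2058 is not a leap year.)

Jan has 31 days (264 − 31 = 233 remain).
Feb has 28 days (233 − 28 = 205 remain).
Mar has 31 days (205 − 31 = 174 remain).
Apr has 30 days (174 − 30 = 144 remain).
May has 31 days (144 − 31 = 113 remain).
Jun has 30 days (113 − 30 = 83 remain).
Jul has 31 days (83 − 31 = 52 remain).
Aug has 31 days (52 − 31 = 21 remain).
21 into Sep → Sep 21.

Sep 21, 2058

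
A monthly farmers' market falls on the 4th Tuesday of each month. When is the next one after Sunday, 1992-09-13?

September 1992 starts on a Tuesday; its first Tuesday is the 1st, so the 4th Tuesday is the 22nd — 1992-09-22.
1992-09-22 is after 1992-09-13, so that is the next one.

1992-09-22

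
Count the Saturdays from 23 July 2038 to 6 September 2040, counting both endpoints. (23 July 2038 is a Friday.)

23 July 2038 is a Friday; the first Saturday on or after it is 24 July 2038 (1 day later).
From 24 July 2038 to 6 September 2040: 160 + 365 + 250 = 775 days (rest of 2038, 2039, to 6 September 2040 in 2040).
775 ÷ 7 = 110 full weeks with remainder 5, so 110 more Saturdays after the first → 111.

111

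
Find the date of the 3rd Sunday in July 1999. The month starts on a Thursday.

July 1999 begins on a Thursday, so the first Sunday is July 4 (3 days later).
The 3rd Sunday is 2 weeks later: 4 + 14 = 18.

July 18, 1999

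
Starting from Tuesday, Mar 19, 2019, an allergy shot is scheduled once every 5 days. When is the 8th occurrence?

Apr 23, 2019

The 8th occurrence is 7 intervals after the first: 7 × 5 = 35 days after Mar 19, 2019.
Mar has 31 days — 12 days to the end of Mar leaves 23.
23 days into Apr → Apr 23, 2019.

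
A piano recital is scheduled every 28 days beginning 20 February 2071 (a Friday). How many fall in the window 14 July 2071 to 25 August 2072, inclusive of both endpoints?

14

Occurrences land 28·i days after 20 February 2071 for i = 0, 1, 2, …
14 July 2071 is 144 days after the start; 144 ÷ 28 = 5 remainder 4; since the remainder is 4, round up to i = 6. First occurrence in the window: #7 on 7 August 2071 (6×28 = 168 days in).
25 August 2072 is 552 days after the start; 552 ÷ 28 = 19 remainder 20. Last occurrence in the window: #20 on 5 August 2072.
Occurrences #7 through #20: 14 in total.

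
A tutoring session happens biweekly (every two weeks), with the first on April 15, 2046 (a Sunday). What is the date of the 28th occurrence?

April 28, 2047

The 28th occurrence is 27 intervals after the first: 27 × 14 = 378 days after April 15, 2046.
April has 30 days — 15 days to the end of April leaves 363.
May has 31 days (332 left).
June has 30 days (302 left).
July has 31 days (271 left).
August has 31 days (240 left).
September has 30 days (210 left).
October has 31 days (179 left).
November has 30 days (149 left).
December has 31 days (118 left).
January has 31 days (87 left).
February has 28 days (59 left).
March has 31 days (28 left).
28 days into April → April 28, 2047.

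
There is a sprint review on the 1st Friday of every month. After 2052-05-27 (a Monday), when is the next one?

May 2052 starts on a Wednesday, so its 1st Friday is 2052-05-03 (2 days in).
That is not after 2052-05-27, so look at June 2052.
June 2052 starts on a Saturday, so its 1st Friday is 2052-06-07 (6 days in).

2052-06-07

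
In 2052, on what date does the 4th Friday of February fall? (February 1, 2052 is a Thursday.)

February 2052 begins on a Thursday, so the first Friday is February 2 (1 day later).
The 4th Friday is 3 weeks later: 2 + 21 = 23.

February 23, 2052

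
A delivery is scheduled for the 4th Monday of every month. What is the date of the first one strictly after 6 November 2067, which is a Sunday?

28 November 2067

November 2067 starts on a Tuesday; its first Monday is the 7th, so the 4th Monday is the 28th — 28 November 2067.
28 November 2067 is after 6 November 2067, so that is the next one.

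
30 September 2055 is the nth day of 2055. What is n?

273

Days in months before September: 31 + 28 + 31 + 30 + 31 + 30 + 31 + 31 = 243.
Plus 30 days into September → day 273.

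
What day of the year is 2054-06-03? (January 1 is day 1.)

Days in months before June: 31 + 28 + 31 + 30 + 31 = 151.
Plus 3 days into June → day 154.

154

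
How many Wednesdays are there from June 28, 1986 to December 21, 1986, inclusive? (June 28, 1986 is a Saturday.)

June 28, 1986 is a Saturday; the first Wednesday on or after it is July 2, 1986 (4 days later).
From July 2, 1986 to December 21, 1986: 29 + 31 + 30 + 31 + 30 + 21 = 172 days (rest of July, August, September, October, November, December).
172 ÷ 7 = 24 full weeks with remainder 4, so 24 more Wednesdays after the first → 25.

25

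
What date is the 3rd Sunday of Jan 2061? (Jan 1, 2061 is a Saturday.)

Jan 2061 begins on a Saturday, so the first Sunday is Jan 2 (1 day later).
The 3rd Sunday is 2 weeks later: 2 + 14 = 16.

Jan 16, 2061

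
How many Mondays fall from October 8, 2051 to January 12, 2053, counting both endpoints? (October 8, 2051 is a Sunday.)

66

October 8, 2051 is a Sunday; the first Monday on or after it is October 9, 2051 (1 day later).
From October 9, 2051 to January 12, 2053: 83 + 366 + 12 = 461 days (rest of 2051, 2052, to January 12, 2053 in 2053).
461 ÷ 7 = 65 full weeks with remainder 6, so 65 more Mondays after the first → 66.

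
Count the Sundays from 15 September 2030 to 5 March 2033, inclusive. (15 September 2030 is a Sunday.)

129

15 September 2030 is a Sunday; the first Sunday on or after it is 15 September 2030.
From 15 September 2030 to 5 March 2033: 107 + 365 + 366 + 64 = 902 days (rest of 2030, 2031, 2032, to 5 March 2033 in 2033).
902 ÷ 7 = 128 full weeks with remainder 6, so 128 more Sundays after the first → 129.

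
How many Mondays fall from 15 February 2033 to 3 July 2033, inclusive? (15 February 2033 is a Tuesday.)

15 February 2033 is a Tuesday; the first Monday on or after it is 21 February 2033 (6 days later).
From 21 February 2033 to 3 July 2033: 7 + 31 + 30 + 31 + 30 + 3 = 132 days (rest of February, March, April, May, June, July).
132 ÷ 7 = 18 full weeks with remainder 6, so 18 more Mondays after the first → 19.

19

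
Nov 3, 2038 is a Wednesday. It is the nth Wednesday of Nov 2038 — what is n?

Day 3 falls in week ⌈3/7⌉ of the month.
Days 1–7 hold the 1st Wednesday, 8–14 the 2nd, 15–21 the 3rd, 22–28 the 4th, 29–31 the 5th.
3 is in the range for the 1st.

1st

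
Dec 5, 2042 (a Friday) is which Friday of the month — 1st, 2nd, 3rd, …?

Day 5 falls in week ⌈5/7⌉ of the month.
Days 1–7 hold the 1st Friday, 8–14 the 2nd, 15–21 the 3rd, 22–28 the 4th, 29–31 the 5th.
5 is in the range for the 1st.

1st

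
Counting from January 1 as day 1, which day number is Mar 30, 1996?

Days in months before Mar: 31 + 29 = 60.
Plus 30 days into Mar → day 90.

90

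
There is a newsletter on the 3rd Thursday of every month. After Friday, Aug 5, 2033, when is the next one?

Aug 2033 starts on a Monday; its first Thursday is the 4th, so the 3rd Thursday is the 18th — Aug 18, 2033.
Aug 18, 2033 is after Aug 5, 2033, so that is the next one.

Aug 18, 2033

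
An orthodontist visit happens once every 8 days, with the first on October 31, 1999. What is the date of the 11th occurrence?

The 11th occurrence is 10 intervals after the first: 10 × 8 = 80 days after October 31, 1999.
October has 31 days — 0 days to the end of October leaves 80.
November has 30 days (50 left).
December has 31 days (19 left).
19 days into January → January 19, 2000.

January 19, 2000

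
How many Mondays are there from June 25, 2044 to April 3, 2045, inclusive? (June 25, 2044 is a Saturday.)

41

June 25, 2044 is a Saturday; the first Monday on or after it is June 27, 2044 (2 days later).
From June 27, 2044 to April 3, 2045: 3 + 31 + 31 + 30 + 31 + 30 + 31 + 31 + 28 + 31 + 3 = 280 days (rest of June, July, August, September, October, November, December, January, February, March, April).
280 ÷ 7 = 40 full weeks with remainder 0, so 40 more Mondays after the first → 41.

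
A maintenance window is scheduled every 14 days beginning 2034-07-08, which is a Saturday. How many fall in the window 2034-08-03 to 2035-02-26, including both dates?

Occurrences land 14·i days after 2034-07-08 for i = 0, 1, 2, …
2034-08-03 is 26 days after the start; 26 ÷ 14 = 1 remainder 12; since the remainder is 12, round up to i = 2. First occurrence in the window: #3 on 2034-08-05 (2×14 = 28 days in).
2035-02-26 is 233 days after the start; 233 ÷ 14 = 16 remainder 9. Last occurrence in the window: #17 on 2035-02-17.
Occurrences #3 through #17: 15 in total.

15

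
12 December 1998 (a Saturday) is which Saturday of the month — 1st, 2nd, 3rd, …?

Day 12 falls in week ⌈12/7⌉ of the month.
Days 1–7 hold the 1st Saturday, 8–14 the 2nd, 15–21 the 3rd, 22–28 the 4th, 29–31 the 5th.
12 is in the range for the 2nd.

2nd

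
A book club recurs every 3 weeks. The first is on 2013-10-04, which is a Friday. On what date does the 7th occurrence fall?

2014-02-07

The 7th occurrence is 6 intervals after the first: 6 × 21 = 126 days after 2013-10-04.
October has 31 days — 27 days to the end of October leaves 99.
November has 30 days (69 left).
December has 31 days (38 left).
January has 31 days (7 left).
7 days into February → 2014-02-07.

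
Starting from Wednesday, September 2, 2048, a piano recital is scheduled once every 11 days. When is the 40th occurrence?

November 5, 2049

The 40th occurrence is 39 intervals after the first: 39 × 11 = 429 days after September 2, 2048.
September has 30 days — 28 days to the end of September leaves 401.
From end of September to end of 2048 is 92 days (309 left).
January has 31 days (278 left).
February has 28 days (250 left).
March has 31 days (219 left).
April has 30 days (189 left).
May has 31 days (158 left).
June has 30 days (128 left).
July has 31 days (97 left).
August has 31 days (66 left).
September has 30 days (36 left).
October has 31 days (5 left).
5 days into November → November 5, 2049.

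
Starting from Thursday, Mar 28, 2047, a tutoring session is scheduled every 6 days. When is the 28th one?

Sep 6, 2047

The 28th occurrence is 27 intervals after the first: 27 × 6 = 162 days after Mar 28, 2047.
Mar has 31 days — 3 days to the end of Mar leaves 159.
Apr has 30 days (129 left).
May has 31 days (98 left).
Jun has 30 days (68 left).
Jul has 31 days (37 left).
Aug has 31 days (6 left).
6 days into Sep → Sep 6, 2047.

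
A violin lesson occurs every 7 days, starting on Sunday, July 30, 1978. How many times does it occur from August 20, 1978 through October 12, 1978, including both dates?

Occurrences land 7·i days after July 30, 1978 for i = 0, 1, 2, …
August 20, 1978 is 21 days after the start; 21 ÷ 7 = 3 remainder 0. First occurrence in the window: #4 on August 20, 1978 (3×7 = 21 days in).
October 12, 1978 is 74 days after the start; 74 ÷ 7 = 10 remainder 4. Last occurrence in the window: #11 on October 8, 1978.
Occurrences #4 through #11: 8 in total.

8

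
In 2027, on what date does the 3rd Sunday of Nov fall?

Nov 21, 2027

Nov 2027 begins on a Monday, so the first Sunday is Nov 7 (6 days later).
The 3rd Sunday is 2 weeks later: 7 + 14 = 21.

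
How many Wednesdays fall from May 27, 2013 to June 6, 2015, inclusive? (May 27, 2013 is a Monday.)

106

May 27, 2013 is a Monday; the first Wednesday on or after it is May 29, 2013 (2 days later).
From May 29, 2013 to June 6, 2015: 216 + 365 + 157 = 738 days (rest of 2013, 2014, to June 6, 2015 in 2015).
738 ÷ 7 = 105 full weeks with remainder 3, so 105 more Wednesdays after the first → 106.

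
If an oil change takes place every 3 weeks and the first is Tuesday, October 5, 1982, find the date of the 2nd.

The 2nd occurrence is 1 interval after the first: 1 × 21 = 21 days after October 5, 1982.
21 days later is October 26, 1982.

October 26, 1982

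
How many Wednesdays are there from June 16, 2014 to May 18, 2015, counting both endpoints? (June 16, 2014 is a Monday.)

June 16, 2014 is a Monday; the first Wednesday on or after it is June 18, 2014 (2 days later).
From June 18, 2014 to May 18, 2015: 196 + 138 = 334 days (rest of 2014, to May 18, 2015 in 2015).
334 ÷ 7 = 47 full weeks with remainder 5, so 47 more Wednesdays after the first → 48.

48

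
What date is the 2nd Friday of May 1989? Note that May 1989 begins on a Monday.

May 1989 begins on a Monday, so the first Friday is May 5 (4 days later).
The 2nd Friday is 1 weeks later: 5 + 7 = 12.

May 12, 1989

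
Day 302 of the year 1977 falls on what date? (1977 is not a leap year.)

1977-10-29

January has 31 days (302 − 31 = 271 remain).
February has 28 days (271 − 28 = 243 remain).
March has 31 days (243 − 31 = 212 remain).
April has 30 days (212 − 30 = 182 remain).
May has 31 days (182 − 31 = 151 remain).
June has 30 days (151 − 30 = 121 remain).
July has 31 days (121 − 31 = 90 remain).
August has 31 days (90 − 31 = 59 remain).
September has 30 days (59 − 30 = 29 remain).
29 into October → October 29.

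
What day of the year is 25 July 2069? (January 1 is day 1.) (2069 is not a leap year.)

206

Days in months before July: 31 + 28 + 31 + 30 + 31 + 30 = 181.
Plus 25 days into July → day 206.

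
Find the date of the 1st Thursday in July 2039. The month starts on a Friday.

7 July 2039

July 2039 begins on a Friday, so the first Thursday is July 7 (6 days later).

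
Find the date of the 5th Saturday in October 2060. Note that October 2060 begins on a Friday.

October 30, 2060

October 2060 begins on a Friday, so the first Saturday is October 2 (1 day later).
The 5th Saturday is 4 weeks later: 2 + 28 = 30.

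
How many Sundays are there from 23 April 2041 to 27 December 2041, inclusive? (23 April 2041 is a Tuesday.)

35

23 April 2041 is a Tuesday; the first Sunday on or after it is 28 April 2041 (5 days later).
From 28 April 2041 to 27 December 2041: 2 + 31 + 30 + 31 + 31 + 30 + 31 + 30 + 27 = 243 days (rest of April, May, June, July, August, September, October, November, December).
243 ÷ 7 = 34 full weeks with remainder 5, so 34 more Sundays after the first → 35.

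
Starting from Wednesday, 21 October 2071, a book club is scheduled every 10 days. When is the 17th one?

The 17th occurrence is 16 intervals after the first: 16 × 10 = 160 days after 21 October 2071.
October has 31 days — 10 days to the end of October leaves 150.
November has 30 days (120 left).
December has 31 days (89 left).
January has 31 days (58 left).
February has 29 days (29 left).
29 days into March → 29 March 2072.

29 March 2072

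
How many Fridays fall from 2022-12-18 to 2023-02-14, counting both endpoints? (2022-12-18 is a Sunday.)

2022-12-18 is a Sunday; the first Friday on or after it is 2022-12-23 (5 days later).
From 2022-12-23 to 2023-02-14: 8 + 31 + 14 = 53 days (rest of December, January, February).
53 ÷ 7 = 7 full weeks with remainder 4, so 7 more Fridays after the first → 8.

8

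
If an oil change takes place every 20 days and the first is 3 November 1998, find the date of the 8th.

23 March 1999

The 8th occurrence is 7 intervals after the first: 7 × 20 = 140 days after 3 November 1998.
November has 30 days — 27 days to the end of November leaves 113.
December has 31 days (82 left).
January has 31 days (51 left).
February has 28 days (23 left).
23 days into March → 23 March 1999.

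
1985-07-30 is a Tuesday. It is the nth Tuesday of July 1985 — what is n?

5th

Day 30 falls in week ⌈30/7⌉ of the month.
Days 1–7 hold the 1st Tuesday, 8–14 the 2nd, 15–21 the 3rd, 22–28 the 4th, 29–31 the 5th.
30 is in the range for the 5th.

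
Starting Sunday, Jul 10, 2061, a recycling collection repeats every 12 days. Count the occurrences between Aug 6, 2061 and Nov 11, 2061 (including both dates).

8

Occurrences land 12·i days after Jul 10, 2061 for i = 0, 1, 2, …
Aug 6, 2061 is 27 days after the start; 27 ÷ 12 = 2 remainder 3; since the remainder is 3, round up to i = 3. First occurrence in the window: #4 on Aug 15, 2061 (3×12 = 36 days in).
Nov 11, 2061 is 124 days after the start; 124 ÷ 12 = 10 remainder 4. Last occurrence in the window: #11 on Nov 7, 2061.
Occurrences #4 through #11: 8 in total.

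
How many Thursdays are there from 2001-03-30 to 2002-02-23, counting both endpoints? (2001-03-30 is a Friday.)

47

2001-03-30 is a Friday; the first Thursday on or after it is 2001-04-05 (6 days later).
From 2001-04-05 to 2002-02-23: 25 + 31 + 30 + 31 + 31 + 30 + 31 + 30 + 31 + 31 + 23 = 324 days (rest of April, May, June, July, August, September, October, November, December, January, February).
324 ÷ 7 = 46 full weeks with remainder 2, so 46 more Thursdays after the first → 47.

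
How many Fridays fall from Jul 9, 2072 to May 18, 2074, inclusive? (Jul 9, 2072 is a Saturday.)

Jul 9, 2072 is a Saturday; the first Friday on or after it is Jul 15, 2072 (6 days later).
From Jul 15, 2072 to May 18, 2074: 169 + 365 + 138 = 672 days (rest of 2072, 2073, to May 18, 2074 in 2074).
672 ÷ 7 = 96 full weeks with remainder 0, so 96 more Fridays after the first → 97.

97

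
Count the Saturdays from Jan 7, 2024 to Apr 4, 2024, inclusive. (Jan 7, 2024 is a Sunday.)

12

Jan 7, 2024 is a Sunday; the first Saturday on or after it is Jan 13, 2024 (6 days later).
From Jan 13, 2024 to Apr 4, 2024: 18 + 29 + 31 + 4 = 82 days (rest of Jan, Feb, Mar, Apr).
82 ÷ 7 = 11 full weeks with remainder 5, so 11 more Saturdays after the first → 12.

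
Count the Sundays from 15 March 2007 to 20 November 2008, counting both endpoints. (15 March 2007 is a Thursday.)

15 March 2007 is a Thursday; the first Sunday on or after it is 18 March 2007 (3 days later).
From 18 March 2007 to 20 November 2008: 288 + 325 = 613 days (rest of 2007, to 20 November 2008 in 2008).
613 ÷ 7 = 87 full weeks with remainder 4, so 87 more Sundays after the first → 88.

88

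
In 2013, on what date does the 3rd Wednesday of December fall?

The first Wednesday of December 2013 is December 4.
The 3rd Wednesday is 2 weeks later: 4 + 14 = 18.

2013-12-18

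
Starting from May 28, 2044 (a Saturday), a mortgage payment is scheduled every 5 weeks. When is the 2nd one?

Jul 2, 2044

The 2nd occurrence is 1 interval after the first: 1 × 35 = 35 days after May 28, 2044.
May has 31 days — 3 days to the end of May leaves 32.
Jun has 30 days (2 left).
2 days into Jul → Jul 2, 2044.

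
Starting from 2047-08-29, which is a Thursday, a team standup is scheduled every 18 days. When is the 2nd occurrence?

The 2nd occurrence is 1 interval after the first: 1 × 18 = 18 days after 2047-08-29.
August has 31 days — 2 days to the end of August leaves 16.
16 days into September → 2047-09-16.

2047-09-16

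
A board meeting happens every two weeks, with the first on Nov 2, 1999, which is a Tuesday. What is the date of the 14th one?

The 14th occurrence is 13 intervals after the first: 13 × 14 = 182 days after Nov 2, 1999.
Nov has 30 days — 28 days to the end of Nov leaves 154.
Dec has 31 days (123 left).
Jan has 31 days (92 left).
Feb has 29 days (63 left).
Mar has 31 days (32 left).
Apr has 30 days (2 left).
2 days into May → May 2, 2000.

May 2, 2000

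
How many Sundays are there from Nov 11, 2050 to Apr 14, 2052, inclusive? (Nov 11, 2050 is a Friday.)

Nov 11, 2050 is a Friday; the first Sunday on or after it is Nov 13, 2050 (2 days later).
From Nov 13, 2050 to Apr 14, 2052: 48 + 365 + 105 = 518 days (rest of 2050, 2051, to Apr 14, 2052 in 2052).
518 ÷ 7 = 74 full weeks with remainder 0, so 74 more Sundays after the first → 75.

75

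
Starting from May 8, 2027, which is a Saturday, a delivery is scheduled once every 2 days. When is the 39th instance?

July 23, 2027

The 39th occurrence is 38 intervals after the first: 38 × 2 = 76 days after May 8, 2027.
May has 31 days — 23 days to the end of May leaves 53.
June has 30 days (23 left).
23 days into July → July 23, 2027.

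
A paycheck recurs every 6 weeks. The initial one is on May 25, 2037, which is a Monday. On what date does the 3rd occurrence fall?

The 3rd occurrence is 2 intervals after the first: 2 × 42 = 84 days after May 25, 2037.
May has 31 days — 6 days to the end of May leaves 78.
Jun has 30 days (48 left).
Jul has 31 days (17 left).
17 days into Aug → Aug 17, 2037.

Aug 17, 2037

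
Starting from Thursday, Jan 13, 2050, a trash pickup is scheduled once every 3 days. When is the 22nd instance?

The 22nd occurrence is 21 intervals after the first: 21 × 3 = 63 days after Jan 13, 2050.
Jan has 31 days — 18 days to the end of Jan leaves 45.
Feb has 28 days (17 left).
17 days into Mar → Mar 17, 2050.

Mar 17, 2050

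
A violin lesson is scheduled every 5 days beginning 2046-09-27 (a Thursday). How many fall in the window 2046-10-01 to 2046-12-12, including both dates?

15

Occurrences land 5·i days after 2046-09-27 for i = 0, 1, 2, …
2046-10-01 is 4 days after the start; 4 ÷ 5 = 0 remainder 4; since the remainder is 4, round up to i = 1. First occurrence in the window: #2 on 2046-10-02 (1×5 = 5 days in).
2046-12-12 is 76 days after the start; 76 ÷ 5 = 15 remainder 1. Last occurrence in the window: #16 on 2046-12-11.
Occurrences #2 through #16: 15 in total.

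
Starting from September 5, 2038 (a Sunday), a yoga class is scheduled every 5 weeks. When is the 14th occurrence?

December 4, 2039

The 14th occurrence is 13 intervals after the first: 13 × 35 = 455 days after September 5, 2038.
September has 30 days — 25 days to the end of September leaves 430.
From end of September to end of 2038 is 92 days (338 left).
January has 31 days (307 left).
February has 28 days (279 left).
March has 31 days (248 left).
April has 30 days (218 left).
May has 31 days (187 left).
June has 30 days (157 left).
July has 31 days (126 left).
August has 31 days (95 left).
September has 30 days (65 left).
October has 31 days (34 left).
November has 30 days (4 left).
4 days into December → December 4, 2039.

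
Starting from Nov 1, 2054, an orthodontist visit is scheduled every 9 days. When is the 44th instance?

Nov 23, 2055

The 44th occurrence is 43 intervals after the first: 43 × 9 = 387 days after Nov 1, 2054.
Nov has 30 days — 29 days to the end of Nov leaves 358.
Dec has 31 days (327 left).
Jan has 31 days (296 left).
Feb has 28 days (268 left).
Mar has 31 days (237 left).
Apr has 30 days (207 left).
May has 31 days (176 left).
Jun has 30 days (146 left).
Jul has 31 days (115 left).
Aug has 31 days (84 left).
Sep has 30 days (54 left).
Oct has 31 days (23 left).
23 days into Nov → Nov 23, 2055.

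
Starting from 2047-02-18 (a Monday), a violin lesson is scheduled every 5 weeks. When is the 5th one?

The 5th occurrence is 4 intervals after the first: 4 × 35 = 140 days after 2047-02-18.
February has 28 days — 10 days to the end of February leaves 130.
March has 31 days (99 left).
April has 30 days (69 left).
May has 31 days (38 left).
June has 30 days (8 left).
8 days into July → 2047-07-08.

2047-07-08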